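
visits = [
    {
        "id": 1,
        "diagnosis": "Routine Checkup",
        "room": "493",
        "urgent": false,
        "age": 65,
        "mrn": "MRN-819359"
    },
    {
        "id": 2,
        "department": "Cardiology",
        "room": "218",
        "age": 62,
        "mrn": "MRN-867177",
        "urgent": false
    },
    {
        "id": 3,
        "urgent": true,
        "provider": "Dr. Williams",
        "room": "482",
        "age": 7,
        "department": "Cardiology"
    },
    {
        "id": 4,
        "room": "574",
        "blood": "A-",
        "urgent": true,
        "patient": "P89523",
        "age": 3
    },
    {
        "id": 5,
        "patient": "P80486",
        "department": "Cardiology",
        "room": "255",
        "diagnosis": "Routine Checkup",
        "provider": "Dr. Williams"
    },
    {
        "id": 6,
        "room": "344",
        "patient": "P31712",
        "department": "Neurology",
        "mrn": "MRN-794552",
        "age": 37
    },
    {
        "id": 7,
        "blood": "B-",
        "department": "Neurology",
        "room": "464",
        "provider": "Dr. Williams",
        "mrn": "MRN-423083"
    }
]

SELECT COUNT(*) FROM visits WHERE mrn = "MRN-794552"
1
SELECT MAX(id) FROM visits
7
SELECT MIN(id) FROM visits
1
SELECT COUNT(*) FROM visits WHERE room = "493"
1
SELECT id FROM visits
[1, 2, 3, 4, 5, 6, 7]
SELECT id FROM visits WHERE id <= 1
[1]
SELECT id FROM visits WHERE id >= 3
[3, 4, 5, 6, 7]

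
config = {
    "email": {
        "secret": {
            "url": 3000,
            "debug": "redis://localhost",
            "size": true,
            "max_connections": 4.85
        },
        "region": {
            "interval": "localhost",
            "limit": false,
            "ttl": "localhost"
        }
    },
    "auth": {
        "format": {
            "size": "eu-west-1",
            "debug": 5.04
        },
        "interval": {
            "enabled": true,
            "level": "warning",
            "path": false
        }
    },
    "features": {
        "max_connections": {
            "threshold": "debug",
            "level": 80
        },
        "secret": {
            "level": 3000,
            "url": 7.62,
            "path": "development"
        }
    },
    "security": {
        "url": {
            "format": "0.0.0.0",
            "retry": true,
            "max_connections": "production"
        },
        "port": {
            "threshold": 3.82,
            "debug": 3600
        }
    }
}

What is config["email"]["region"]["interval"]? "localhost"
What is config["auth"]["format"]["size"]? "eu-west-1"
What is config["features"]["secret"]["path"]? "development"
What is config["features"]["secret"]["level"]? 3000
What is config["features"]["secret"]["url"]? 7.62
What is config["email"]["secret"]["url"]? 3000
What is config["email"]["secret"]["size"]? True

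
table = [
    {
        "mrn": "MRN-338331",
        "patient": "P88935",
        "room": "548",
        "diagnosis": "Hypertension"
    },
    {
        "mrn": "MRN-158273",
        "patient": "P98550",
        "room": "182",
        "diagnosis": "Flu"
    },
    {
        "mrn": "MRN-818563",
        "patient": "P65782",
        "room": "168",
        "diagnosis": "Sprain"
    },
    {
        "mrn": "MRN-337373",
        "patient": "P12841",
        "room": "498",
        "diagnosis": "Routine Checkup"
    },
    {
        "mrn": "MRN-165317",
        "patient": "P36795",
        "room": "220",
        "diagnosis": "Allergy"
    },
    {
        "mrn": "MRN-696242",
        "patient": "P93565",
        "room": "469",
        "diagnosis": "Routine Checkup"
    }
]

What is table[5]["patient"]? "P93565"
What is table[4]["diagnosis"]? "Allergy"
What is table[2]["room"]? "168"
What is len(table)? 6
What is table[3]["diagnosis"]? "Routine Checkup"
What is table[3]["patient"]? "P12841"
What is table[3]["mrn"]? "MRN-337373"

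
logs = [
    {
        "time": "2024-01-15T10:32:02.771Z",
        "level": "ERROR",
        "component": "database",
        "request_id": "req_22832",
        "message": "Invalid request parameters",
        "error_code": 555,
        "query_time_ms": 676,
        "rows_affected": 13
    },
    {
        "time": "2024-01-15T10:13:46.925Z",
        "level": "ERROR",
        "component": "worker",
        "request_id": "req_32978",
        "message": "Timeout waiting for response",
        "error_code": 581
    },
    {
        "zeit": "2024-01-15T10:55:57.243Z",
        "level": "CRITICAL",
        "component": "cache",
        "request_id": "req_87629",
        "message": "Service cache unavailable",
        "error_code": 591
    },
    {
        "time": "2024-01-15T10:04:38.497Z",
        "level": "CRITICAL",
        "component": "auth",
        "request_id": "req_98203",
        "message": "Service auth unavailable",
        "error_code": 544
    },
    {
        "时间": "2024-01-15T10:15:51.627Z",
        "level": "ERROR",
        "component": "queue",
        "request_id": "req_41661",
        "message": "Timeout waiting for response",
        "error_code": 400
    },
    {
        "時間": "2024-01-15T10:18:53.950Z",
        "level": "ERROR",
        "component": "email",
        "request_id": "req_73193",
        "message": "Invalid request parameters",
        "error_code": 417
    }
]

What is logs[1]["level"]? "ERROR"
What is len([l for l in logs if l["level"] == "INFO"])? 0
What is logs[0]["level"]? "ERROR"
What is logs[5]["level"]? "ERROR"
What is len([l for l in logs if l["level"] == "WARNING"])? 0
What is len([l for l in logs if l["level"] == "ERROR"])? 4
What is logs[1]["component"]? "worker"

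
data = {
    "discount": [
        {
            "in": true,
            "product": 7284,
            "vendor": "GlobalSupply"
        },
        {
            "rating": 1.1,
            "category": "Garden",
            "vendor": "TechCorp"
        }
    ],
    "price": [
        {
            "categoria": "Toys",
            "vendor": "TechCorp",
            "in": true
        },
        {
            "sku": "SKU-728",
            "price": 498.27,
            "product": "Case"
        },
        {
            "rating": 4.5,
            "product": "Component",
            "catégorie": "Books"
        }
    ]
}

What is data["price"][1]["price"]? 498.27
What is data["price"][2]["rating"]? 4.5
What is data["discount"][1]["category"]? "Garden"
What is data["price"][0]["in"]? True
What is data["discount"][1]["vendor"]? "TechCorp"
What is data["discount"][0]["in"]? True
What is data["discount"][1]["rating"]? 1.1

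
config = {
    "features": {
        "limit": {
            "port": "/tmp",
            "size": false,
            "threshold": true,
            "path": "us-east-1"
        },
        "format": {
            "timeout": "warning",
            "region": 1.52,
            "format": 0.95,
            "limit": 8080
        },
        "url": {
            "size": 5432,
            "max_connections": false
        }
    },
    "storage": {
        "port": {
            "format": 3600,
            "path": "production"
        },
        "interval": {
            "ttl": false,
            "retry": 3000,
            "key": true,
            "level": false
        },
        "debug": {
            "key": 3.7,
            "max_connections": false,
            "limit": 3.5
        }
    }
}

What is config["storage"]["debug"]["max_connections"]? False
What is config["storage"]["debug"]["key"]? 3.7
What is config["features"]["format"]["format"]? 0.95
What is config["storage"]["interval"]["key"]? True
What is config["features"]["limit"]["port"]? "/tmp"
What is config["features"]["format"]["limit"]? 8080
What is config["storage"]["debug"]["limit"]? 3.5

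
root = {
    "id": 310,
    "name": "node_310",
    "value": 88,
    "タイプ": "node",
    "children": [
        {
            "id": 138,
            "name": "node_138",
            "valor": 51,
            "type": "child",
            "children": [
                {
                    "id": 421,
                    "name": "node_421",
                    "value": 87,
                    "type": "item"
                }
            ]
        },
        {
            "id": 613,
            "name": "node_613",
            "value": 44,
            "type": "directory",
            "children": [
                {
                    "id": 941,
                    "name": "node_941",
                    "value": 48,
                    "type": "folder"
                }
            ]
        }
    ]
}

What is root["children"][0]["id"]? 138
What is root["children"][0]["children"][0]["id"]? 421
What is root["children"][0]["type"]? "child"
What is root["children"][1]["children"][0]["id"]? 941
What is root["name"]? "node_310"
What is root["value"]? 88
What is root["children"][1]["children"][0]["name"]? "node_941"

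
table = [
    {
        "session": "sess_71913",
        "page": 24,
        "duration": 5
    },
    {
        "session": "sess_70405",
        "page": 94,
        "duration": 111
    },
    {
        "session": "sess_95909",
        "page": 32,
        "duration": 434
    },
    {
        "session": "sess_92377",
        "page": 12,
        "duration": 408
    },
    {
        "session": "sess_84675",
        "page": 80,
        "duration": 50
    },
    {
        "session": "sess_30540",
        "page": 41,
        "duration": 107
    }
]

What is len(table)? 6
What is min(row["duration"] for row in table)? 5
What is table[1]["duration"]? 111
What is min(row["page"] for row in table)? 12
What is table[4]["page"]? 80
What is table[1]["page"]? 94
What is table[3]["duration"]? 408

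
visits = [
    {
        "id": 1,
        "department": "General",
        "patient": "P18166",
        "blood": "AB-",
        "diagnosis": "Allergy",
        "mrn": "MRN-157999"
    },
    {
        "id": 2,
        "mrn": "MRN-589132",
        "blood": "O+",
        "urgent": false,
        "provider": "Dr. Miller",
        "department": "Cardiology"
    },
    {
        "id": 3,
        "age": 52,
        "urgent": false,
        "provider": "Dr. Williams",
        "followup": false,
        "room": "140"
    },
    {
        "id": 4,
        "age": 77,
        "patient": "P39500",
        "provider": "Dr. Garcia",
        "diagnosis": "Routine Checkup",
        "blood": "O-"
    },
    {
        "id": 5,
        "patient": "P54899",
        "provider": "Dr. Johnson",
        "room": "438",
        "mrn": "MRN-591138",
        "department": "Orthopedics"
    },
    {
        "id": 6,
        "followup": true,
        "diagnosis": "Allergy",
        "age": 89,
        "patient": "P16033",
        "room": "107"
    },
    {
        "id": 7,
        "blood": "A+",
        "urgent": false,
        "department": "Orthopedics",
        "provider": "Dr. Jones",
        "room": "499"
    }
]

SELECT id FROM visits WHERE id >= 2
[2, 3, 4, 5, 6, 7]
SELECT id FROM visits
[1, 2, 3, 4, 5, 6, 7]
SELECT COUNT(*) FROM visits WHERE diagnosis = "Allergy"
2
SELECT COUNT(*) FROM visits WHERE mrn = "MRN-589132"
1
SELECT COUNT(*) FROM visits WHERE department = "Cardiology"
1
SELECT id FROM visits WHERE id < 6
[1, 2, 3, 4, 5]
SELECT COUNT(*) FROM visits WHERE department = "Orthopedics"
2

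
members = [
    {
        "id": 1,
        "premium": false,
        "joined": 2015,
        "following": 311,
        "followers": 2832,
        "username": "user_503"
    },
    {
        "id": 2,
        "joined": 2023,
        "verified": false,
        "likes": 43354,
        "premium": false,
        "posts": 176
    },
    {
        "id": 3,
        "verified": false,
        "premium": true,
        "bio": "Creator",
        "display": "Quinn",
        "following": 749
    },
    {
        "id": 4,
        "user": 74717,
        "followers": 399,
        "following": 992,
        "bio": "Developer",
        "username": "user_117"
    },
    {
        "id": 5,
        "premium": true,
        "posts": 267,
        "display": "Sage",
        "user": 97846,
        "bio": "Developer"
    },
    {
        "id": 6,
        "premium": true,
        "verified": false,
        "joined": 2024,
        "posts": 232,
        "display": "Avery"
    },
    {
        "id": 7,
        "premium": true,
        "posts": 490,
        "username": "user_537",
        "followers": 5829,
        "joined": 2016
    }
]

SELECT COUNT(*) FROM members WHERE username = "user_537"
1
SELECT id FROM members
[1, 2, 3, 4, 5, 6, 7]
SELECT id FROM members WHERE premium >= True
[3, 5, 6, 7]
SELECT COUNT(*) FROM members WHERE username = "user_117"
1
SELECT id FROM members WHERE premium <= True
[1, 2, 3, 5, 6, 7]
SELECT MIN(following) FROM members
311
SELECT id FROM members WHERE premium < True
[1, 2]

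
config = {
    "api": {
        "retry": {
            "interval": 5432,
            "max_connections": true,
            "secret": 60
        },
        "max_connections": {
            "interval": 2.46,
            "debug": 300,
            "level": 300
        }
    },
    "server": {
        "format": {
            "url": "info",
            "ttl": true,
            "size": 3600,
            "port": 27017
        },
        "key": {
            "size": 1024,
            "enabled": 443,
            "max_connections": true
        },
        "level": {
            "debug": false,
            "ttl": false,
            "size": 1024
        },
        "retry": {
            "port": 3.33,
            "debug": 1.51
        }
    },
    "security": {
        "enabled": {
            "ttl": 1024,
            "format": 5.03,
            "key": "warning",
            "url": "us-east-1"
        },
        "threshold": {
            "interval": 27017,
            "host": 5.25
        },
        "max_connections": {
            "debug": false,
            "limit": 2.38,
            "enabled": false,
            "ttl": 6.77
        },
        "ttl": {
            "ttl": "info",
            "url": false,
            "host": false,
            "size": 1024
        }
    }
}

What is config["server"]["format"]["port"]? 27017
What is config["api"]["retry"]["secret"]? 60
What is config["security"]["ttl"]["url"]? False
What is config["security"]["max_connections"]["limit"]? 2.38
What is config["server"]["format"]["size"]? 3600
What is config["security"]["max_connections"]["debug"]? False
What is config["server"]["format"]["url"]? "info"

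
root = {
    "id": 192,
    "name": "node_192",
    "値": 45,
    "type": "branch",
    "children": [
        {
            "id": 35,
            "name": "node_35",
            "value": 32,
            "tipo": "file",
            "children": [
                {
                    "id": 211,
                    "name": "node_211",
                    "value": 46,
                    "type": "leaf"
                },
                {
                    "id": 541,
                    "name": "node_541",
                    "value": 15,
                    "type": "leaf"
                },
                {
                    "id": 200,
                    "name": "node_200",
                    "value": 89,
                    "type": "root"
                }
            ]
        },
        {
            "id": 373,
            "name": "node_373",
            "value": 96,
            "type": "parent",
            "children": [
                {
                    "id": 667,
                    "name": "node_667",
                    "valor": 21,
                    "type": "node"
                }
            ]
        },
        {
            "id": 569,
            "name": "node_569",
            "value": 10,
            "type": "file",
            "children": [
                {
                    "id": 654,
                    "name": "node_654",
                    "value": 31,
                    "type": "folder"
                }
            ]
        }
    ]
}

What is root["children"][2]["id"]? 569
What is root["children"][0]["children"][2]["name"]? "node_200"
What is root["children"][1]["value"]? 96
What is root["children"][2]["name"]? "node_569"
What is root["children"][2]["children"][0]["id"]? 654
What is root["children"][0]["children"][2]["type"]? "root"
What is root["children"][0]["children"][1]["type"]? "leaf"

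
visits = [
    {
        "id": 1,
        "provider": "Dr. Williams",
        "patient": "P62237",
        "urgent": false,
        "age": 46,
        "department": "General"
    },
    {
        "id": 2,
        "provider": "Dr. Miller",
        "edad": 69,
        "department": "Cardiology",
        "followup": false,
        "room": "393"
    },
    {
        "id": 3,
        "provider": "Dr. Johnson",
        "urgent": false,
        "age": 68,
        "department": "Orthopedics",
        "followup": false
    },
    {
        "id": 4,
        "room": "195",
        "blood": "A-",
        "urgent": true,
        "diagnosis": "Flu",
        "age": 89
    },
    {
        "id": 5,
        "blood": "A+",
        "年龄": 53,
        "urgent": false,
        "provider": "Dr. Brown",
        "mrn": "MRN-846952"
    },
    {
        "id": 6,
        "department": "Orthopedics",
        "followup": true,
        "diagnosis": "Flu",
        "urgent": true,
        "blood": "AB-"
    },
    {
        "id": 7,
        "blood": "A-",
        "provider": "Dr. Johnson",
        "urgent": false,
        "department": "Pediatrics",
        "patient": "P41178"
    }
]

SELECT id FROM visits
[1, 2, 3, 4, 5, 6, 7]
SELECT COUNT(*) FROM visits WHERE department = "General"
1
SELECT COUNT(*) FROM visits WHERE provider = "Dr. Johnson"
2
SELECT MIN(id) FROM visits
1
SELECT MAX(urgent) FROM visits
True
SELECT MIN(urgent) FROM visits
False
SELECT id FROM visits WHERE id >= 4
[4, 5, 6, 7]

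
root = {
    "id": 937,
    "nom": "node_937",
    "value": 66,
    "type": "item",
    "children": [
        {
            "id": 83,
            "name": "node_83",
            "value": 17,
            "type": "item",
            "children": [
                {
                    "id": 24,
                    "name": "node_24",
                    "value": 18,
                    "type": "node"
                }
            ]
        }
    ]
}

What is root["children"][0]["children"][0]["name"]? "node_24"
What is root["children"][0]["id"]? 83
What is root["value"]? 66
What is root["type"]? "item"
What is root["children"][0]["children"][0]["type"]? "node"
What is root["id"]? 937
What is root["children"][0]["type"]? "item"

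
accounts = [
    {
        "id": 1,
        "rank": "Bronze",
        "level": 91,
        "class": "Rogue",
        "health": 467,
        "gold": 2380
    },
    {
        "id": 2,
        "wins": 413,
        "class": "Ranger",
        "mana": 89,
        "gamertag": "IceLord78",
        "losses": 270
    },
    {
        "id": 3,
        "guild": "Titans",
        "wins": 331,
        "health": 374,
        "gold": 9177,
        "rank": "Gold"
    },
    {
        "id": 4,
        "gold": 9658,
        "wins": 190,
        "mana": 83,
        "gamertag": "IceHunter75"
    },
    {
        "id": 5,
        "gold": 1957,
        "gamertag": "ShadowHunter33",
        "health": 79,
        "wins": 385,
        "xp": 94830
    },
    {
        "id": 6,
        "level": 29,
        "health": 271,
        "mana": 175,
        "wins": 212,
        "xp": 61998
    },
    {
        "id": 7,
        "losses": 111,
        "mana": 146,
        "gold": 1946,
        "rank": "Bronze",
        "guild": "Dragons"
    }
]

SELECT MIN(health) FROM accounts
79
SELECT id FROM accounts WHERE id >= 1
[1, 2, 3, 4, 5, 6, 7]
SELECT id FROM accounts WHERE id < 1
[]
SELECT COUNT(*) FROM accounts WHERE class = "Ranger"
1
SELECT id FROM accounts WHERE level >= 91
[1]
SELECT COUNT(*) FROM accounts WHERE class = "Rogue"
1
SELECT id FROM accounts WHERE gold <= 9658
[1, 3, 4, 5, 7]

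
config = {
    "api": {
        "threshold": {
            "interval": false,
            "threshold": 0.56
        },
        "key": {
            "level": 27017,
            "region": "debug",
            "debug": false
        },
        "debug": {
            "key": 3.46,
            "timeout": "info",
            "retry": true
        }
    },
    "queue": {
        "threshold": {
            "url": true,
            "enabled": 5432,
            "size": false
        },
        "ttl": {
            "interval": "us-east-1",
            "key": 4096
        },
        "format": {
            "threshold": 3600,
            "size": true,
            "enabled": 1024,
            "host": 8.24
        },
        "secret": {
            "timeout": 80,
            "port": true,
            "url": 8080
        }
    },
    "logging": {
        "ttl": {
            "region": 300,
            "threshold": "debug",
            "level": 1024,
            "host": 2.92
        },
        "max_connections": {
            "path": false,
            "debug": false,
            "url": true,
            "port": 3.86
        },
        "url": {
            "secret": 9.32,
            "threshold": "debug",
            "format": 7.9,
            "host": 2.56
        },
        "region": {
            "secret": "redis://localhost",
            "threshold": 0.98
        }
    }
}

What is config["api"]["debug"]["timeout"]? "info"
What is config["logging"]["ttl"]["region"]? 300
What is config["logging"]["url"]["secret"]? 9.32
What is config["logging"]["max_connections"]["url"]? True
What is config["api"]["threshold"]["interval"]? False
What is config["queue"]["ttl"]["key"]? 4096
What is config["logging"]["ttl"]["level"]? 1024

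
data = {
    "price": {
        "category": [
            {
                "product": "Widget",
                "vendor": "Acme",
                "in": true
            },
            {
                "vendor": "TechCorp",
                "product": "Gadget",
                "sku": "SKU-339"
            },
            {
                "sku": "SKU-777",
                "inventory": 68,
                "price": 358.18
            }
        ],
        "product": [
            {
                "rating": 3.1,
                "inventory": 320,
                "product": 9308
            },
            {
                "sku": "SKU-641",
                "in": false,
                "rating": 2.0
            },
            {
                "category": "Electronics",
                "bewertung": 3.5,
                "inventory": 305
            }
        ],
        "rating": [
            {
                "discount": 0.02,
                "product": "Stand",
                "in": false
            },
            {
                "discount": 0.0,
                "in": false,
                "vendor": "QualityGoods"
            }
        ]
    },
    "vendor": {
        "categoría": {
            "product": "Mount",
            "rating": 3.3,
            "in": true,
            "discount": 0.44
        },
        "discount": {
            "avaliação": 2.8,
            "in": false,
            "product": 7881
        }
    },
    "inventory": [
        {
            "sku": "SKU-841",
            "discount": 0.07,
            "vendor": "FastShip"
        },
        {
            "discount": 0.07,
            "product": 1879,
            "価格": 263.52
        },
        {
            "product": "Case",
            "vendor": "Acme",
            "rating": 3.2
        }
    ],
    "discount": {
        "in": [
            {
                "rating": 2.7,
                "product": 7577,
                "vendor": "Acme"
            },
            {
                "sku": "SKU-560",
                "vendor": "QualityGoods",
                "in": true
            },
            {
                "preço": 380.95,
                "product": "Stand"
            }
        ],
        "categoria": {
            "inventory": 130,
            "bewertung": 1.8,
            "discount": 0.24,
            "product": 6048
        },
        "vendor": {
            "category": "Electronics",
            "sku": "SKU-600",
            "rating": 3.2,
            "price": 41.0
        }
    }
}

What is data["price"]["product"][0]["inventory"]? 320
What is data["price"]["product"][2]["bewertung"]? 3.5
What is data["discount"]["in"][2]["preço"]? 380.95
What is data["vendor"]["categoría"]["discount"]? 0.44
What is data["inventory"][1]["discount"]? 0.07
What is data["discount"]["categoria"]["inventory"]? 130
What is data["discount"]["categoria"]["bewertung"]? 1.8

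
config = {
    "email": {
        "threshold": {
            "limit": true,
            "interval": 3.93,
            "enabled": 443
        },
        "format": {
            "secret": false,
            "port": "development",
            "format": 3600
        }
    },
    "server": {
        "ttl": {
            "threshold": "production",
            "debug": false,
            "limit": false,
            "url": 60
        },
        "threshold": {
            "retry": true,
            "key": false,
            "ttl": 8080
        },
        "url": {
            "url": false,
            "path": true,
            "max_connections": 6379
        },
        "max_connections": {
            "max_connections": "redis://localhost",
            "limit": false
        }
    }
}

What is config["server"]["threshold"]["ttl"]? 8080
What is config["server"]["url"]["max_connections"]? 6379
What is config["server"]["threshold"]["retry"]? True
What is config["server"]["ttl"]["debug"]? False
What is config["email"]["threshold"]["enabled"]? 443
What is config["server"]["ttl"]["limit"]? False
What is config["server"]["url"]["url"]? False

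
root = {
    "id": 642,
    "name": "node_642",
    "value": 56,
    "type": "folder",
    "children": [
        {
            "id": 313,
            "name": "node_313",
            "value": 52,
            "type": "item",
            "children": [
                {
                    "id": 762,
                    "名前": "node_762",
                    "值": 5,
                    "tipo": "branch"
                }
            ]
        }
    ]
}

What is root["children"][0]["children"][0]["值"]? 5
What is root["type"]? "folder"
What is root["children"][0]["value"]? 52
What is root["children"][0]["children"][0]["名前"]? "node_762"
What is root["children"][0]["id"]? 313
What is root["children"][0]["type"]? "item"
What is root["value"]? 56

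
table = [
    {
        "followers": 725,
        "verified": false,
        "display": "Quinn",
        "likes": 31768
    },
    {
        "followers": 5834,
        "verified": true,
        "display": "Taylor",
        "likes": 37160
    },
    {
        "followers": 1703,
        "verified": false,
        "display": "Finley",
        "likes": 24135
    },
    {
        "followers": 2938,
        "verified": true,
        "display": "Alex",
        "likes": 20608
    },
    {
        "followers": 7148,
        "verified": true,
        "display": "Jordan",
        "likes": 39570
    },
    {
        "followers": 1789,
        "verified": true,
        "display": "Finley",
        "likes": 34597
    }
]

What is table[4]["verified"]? True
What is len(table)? 6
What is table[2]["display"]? "Finley"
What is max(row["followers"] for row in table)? 7148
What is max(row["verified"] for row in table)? True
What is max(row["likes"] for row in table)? 39570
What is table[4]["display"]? "Jordan"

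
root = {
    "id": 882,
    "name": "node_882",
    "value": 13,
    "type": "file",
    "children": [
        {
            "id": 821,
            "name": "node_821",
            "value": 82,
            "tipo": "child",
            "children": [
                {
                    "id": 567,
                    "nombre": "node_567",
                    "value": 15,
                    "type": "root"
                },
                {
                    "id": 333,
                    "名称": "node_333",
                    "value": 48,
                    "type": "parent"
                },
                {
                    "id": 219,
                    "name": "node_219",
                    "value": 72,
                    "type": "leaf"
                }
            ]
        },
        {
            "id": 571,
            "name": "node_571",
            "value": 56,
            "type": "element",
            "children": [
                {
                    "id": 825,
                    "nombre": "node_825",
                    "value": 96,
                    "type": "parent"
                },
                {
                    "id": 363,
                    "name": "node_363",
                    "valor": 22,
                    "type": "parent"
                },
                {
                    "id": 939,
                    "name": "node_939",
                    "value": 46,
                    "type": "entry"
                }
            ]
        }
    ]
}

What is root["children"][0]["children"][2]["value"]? 72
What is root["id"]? 882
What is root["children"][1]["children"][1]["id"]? 363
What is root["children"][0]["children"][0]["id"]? 567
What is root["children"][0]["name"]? "node_821"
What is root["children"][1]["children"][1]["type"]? "parent"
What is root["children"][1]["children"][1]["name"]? "node_363"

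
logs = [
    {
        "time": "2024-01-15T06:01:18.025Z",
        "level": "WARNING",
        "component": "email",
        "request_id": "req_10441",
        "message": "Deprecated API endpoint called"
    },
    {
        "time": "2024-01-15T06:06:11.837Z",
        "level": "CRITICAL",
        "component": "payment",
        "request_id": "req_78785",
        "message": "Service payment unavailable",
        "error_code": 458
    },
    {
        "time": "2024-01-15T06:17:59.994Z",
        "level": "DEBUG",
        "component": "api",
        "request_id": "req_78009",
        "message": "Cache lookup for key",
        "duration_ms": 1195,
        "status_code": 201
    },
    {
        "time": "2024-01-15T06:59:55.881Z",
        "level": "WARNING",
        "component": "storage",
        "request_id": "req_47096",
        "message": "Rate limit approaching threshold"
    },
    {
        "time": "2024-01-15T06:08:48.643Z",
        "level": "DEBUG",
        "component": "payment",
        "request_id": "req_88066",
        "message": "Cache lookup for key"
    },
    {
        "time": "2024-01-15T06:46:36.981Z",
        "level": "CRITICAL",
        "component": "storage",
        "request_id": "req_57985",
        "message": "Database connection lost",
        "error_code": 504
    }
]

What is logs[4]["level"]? "DEBUG"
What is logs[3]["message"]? "Rate limit approaching threshold"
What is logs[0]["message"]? "Deprecated API endpoint called"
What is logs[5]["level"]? "CRITICAL"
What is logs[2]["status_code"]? 201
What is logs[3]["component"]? "storage"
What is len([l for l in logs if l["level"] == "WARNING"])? 2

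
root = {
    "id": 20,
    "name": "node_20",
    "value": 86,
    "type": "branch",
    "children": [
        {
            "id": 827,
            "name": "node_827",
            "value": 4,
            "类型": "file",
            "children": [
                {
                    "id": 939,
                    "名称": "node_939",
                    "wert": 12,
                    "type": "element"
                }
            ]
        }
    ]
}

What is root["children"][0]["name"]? "node_827"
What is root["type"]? "branch"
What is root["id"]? 20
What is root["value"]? 86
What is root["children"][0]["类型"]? "file"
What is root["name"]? "node_20"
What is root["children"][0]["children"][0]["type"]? "element"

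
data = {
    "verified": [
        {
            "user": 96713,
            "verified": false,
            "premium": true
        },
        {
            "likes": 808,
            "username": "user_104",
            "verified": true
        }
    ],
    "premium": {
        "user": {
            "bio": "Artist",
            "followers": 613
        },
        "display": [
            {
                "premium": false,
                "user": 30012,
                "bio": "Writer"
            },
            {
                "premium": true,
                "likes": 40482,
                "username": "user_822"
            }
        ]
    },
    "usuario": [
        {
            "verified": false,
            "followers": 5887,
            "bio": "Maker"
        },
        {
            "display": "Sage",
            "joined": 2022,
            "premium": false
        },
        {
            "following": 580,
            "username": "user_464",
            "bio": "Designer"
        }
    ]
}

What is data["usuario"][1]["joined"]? 2022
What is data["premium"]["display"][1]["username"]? "user_822"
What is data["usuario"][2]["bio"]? "Designer"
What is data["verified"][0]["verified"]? False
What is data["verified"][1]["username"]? "user_104"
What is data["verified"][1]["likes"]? 808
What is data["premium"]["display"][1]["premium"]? True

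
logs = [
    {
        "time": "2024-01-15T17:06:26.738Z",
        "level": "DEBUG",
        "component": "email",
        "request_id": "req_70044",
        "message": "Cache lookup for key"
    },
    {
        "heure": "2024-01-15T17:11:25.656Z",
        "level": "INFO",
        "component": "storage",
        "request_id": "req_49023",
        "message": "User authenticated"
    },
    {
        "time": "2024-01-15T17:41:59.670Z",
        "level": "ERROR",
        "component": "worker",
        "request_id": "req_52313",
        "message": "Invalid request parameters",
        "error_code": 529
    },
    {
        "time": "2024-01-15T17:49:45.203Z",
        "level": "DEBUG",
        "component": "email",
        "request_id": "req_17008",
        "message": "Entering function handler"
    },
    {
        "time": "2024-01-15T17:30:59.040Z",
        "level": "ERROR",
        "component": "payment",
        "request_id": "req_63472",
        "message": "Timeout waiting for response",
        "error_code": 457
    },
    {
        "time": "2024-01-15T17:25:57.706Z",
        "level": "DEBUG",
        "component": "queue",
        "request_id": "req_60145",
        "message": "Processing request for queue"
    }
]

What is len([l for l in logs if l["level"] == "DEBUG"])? 3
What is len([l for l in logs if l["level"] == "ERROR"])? 2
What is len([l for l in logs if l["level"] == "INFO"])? 1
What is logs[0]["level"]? "DEBUG"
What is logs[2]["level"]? "ERROR"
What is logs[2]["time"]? "2024-01-15T17:41:59.670Z"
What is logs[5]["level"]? "DEBUG"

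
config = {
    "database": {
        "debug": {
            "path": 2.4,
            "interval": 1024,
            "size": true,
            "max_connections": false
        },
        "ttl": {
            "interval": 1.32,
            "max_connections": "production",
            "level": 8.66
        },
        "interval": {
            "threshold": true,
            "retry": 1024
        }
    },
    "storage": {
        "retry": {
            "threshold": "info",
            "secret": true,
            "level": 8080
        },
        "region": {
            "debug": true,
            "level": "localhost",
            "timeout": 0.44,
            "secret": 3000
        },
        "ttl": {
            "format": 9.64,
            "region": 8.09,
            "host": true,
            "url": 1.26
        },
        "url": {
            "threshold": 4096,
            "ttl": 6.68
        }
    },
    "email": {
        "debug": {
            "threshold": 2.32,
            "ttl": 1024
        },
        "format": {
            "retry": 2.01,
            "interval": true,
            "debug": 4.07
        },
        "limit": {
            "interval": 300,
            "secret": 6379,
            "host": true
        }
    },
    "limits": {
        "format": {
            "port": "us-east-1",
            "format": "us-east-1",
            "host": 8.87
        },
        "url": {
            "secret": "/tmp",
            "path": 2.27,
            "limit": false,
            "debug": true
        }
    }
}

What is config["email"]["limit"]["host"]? True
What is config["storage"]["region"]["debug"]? True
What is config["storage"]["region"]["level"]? "localhost"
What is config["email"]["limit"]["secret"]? 6379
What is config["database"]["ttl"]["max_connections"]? "production"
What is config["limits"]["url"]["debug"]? True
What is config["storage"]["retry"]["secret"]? True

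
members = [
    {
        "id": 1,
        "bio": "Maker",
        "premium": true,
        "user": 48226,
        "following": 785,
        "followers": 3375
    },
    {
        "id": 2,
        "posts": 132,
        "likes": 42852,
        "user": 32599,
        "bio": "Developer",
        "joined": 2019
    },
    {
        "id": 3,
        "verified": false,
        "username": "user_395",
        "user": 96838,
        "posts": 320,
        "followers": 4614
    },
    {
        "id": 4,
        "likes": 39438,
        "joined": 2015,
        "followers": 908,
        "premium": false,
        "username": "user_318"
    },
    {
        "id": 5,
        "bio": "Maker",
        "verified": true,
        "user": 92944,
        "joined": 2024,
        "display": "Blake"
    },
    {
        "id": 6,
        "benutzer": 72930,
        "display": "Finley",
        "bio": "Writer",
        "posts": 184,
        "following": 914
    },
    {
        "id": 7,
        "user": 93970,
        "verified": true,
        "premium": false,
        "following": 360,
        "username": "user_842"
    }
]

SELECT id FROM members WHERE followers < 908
[]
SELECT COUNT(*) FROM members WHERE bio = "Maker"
2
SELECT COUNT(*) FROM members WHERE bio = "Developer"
1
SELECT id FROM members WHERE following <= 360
[7]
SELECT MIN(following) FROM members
360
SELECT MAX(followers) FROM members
4614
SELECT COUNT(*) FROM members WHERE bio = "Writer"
1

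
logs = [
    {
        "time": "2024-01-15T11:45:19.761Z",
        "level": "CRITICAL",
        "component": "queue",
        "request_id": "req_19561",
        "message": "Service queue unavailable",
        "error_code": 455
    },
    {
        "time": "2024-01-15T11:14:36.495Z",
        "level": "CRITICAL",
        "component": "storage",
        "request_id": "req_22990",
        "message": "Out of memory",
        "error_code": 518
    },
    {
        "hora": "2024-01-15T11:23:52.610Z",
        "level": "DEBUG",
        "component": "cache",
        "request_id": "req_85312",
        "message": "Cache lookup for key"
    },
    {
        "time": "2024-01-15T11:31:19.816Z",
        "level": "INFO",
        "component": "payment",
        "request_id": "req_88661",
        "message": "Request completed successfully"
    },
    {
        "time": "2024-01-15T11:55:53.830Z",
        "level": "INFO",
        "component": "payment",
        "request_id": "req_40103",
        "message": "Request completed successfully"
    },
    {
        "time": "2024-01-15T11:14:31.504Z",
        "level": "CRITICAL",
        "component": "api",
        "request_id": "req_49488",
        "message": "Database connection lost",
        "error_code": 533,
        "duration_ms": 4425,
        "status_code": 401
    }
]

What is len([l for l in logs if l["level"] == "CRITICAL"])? 3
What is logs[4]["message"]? "Request completed successfully"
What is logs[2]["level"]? "DEBUG"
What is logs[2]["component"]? "cache"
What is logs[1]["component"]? "storage"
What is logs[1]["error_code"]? 518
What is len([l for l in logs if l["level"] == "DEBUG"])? 1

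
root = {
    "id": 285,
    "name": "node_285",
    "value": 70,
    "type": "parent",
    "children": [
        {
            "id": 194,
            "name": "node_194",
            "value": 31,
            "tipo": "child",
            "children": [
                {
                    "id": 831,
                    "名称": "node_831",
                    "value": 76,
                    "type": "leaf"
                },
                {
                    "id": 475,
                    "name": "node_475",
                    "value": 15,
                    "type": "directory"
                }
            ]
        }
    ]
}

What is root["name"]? "node_285"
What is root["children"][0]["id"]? 194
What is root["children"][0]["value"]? 31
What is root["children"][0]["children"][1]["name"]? "node_475"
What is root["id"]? 285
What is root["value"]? 70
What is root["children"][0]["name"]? "node_194"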